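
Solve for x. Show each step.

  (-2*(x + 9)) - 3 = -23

Step 1. [(-2*(x + 9)) - 3 = -23] the outer -3 inverts by adding 3 ⇒ sub: -2*(x + 9) = -20.
Step 2. [-2*(x + 9) = -20] -2·(inner) — divide through by -2. So div: x + 9 = 10.
Step 3. [x + 9 = 10] the outer +9 inverts by subtracting 9, so sub: x = 1.

Answer: x ∈ {1}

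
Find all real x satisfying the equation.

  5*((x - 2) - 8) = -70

Step 1. [5*((x - 2) - 8) = -70] LHS = 5·(…); ÷5 both sides. So div: (x - 2) - 8 = -14.
Step 2. [(x - 2) - 8 = -14] add 8: x sits inside (… - 8). So sub: x - 2 = -6.
Step 3. [x - 2 = -6] add 2: x sits inside (… - 2) ⇒ sub: x = -4.

Answer: x ∈ {-4}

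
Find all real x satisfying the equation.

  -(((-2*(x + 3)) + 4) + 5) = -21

Step 1. [-(((-2*(x + 3)) + 4) + 5) = -21] leading − — multiply by −1 ⇒ neg: ((-2*(x + 3)) + 4) + 5 = 21.
Step 2. [((-2*(x + 3)) + 4) + 5 = 21] subtract 5: x sits inside (… + 5), so sub: (-2*(x + 3)) + 4 = 16.
Step 3. [(-2*(x + 3)) + 4 = 16] -2 divides every term; factor it out ⇒ factor: (x + 3) - 2 = -8.
Step 4. [(x + 3) - 2 = -8] peel the -2: add 2 from each side, so sub: x + 3 = -6.
Step 5. [x + 3 = -6] +3 is outermost — subtract 3 both sides, so sub: x = -9.

Answer: x ∈ {-9}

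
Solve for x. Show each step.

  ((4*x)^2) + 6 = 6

Step 1. [((4*x)^2) + 6 = 6] 6 comes off first (subtract 6), so sub: (4*x)^2 = 0.
Step 2. [(4*x)^2 = 0] LHS squared, RHS 0 ≥ 0: apply √ (±). So sqrt: 4*x = 0.
Step 3. [4*x = 0] 4 out front; divide by 4, so div: x = 0.

Answer: x ∈ {0}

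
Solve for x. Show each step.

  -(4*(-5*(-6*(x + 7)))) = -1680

Step 1. [-(4*(-5*(-6*(x + 7)))) = -1680] LHS negated; negate both sides ⇒ neg: 4*(-5*(-6*(x + 7))) = 1680.
Step 2. [4*(-5*(-6*(x + 7))) = 1680] divide by the outer 4. So div: -5*(-6*(x + 7)) = 420.
Step 3. [-5*(-6*(x + 7)) = 420] divide by the outer -5, so div: -6*(x + 7) = -84.
Step 4. [-6*(x + 7) = -84] -6·(inner) — divide through by -6, so div: x + 7 = 14.
Step 5. [x + 7 = 14] +7 is outermost — subtract 7 both sides, so sub: x = 7.

Answer: x ∈ {7}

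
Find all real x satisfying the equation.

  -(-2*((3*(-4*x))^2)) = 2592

Step 1. [-(-2*((3*(-4*x))^2)) = 2592] leading − — multiply by −1 ⇒ neg: -2*((3*(-4*x))^2) = -2592.
Step 2. [-2*((3*(-4*x))^2) = -2592] divide by the outer -2. So div: (3*(-4*x))^2 = 1296.
Step 3. [(3*(-4*x))^2 = 1296] LHS squared, RHS 1296 ≥ 0: apply √ (±). So sqrt: 3*(-4*x) = 36 or -36.
Step 4. [3*(-4*x) = 36 or -36] divide by the outer 3 ⇒ div: -4*x = 12 or -12.
Step 5. [-4*x = 12 or -12] -4 out front; divide by -4 ⇒ div: x = -3 or 3.

Answer: x ∈ {-3, 3}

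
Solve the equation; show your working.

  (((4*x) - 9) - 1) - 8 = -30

Step 1. [(((4*x) - 9) - 1) - 8 = -30] peel the -8: add 8 from each side. So sub: ((4*x) - 9) - 1 = -22.
Step 2. [((4*x) - 9) - 1 = -22] add 1: x sits inside (… - 1) ⇒ sub: (4*x) - 9 = -21.
Step 3. [(4*x) - 9 = -21] the outer -9 inverts by adding 9, so sub: 4*x = -12.
Step 4. [4*x = -12] leading coefficient 4: divide by 4. So div: x = -3.

Answer: x ∈ {-3}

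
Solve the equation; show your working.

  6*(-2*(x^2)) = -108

Step 1. [6*(-2*(x^2)) = -108] LHS = 6·(…); ÷6 both sides. So div: -2*(x^2) = -18.
Step 2. [-2*(x^2) = -18] -2·(inner) — divide through by -2, so div: x^2 = 9.
Step 3. [x^2 = 9] LHS squared, RHS 9 ≥ 0: apply √ (±), so sqrt: x = 3 or -3.

Answer: x ∈ {-3, 3}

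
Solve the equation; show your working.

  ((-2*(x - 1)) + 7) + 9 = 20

Step 1. [((-2*(x - 1)) + 7) + 9 = 20] peel the +9: subtract 9 from each side. So sub: (-2*(x - 1)) + 7 = 11.
Step 2. [(-2*(x - 1)) + 7 = 11] peel the +7: subtract 7 from each side. So sub: -2*(x - 1) = 4.
Step 3. [-2*(x - 1) = 4] LHS = -2·(…); ÷-2 both sides. So div: x - 1 = -2.
Step 4. [x - 1 = -2] peel the -1: add 1 from each side. So sub: x = -1.

Answer: x ∈ {-1}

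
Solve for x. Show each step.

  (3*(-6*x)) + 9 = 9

Step 1. [(3*(-6*x)) + 9 = 9] common factor 3 (LHS and 9) — divide through, so factor: (-6*x) + 3 = 3.
Step 2. [(-6*x) + 3 = 3] peel the +3: subtract 3 from each side. So sub: -6*x = 0.
Step 3. [-6*x = 0] divide by the outer -6. So div: x = 0.

Answer: x ∈ {0}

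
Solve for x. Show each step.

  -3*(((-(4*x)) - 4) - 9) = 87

Step 1. [-3*(((-(4*x)) - 4) - 9) = 87] -3·(inner) — divide through by -3. So div: ((-(4*x)) - 4) - 9 = -29.
Step 2. [((-(4*x)) - 4) - 9 = -29] peel the -9: add 9 from each side ⇒ sub: (-(4*x)) - 4 = -20.
Step 3. [(-(4*x)) - 4 = -20] add 4: x sits inside (… - 4). So sub: -(4*x) = -16.
Step 4. [-(4*x) = -16] LHS negated; negate both sides ⇒ neg: 4*x = 16.
Step 5. [4*x = 16] LHS = 4·(…); ÷4 both sides, so div: x = 4.

Answer: x ∈ {4}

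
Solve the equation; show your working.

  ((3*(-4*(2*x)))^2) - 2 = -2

Step 1. [((3*(-4*(2*x)))^2) - 2 = -2] peel the -2: add 2 from each side. So sub: (3*(-4*(2*x)))^2 = 0.
Step 2. [(3*(-4*(2*x)))^2 = 0] 0 ≥ 0, LHS is (·)² — take ±√ ⇒ sqrt: 3*(-4*(2*x)) = 0.
Step 3. [3*(-4*(2*x)) = 0] divide by the outer 3. So div: -4*(2*x) = 0.
Step 4. [-4*(2*x) = 0] leading coefficient -4: divide by -4. So div: 2*x = 0.
Step 5. [2*x = 0] LHS = 2·(…); ÷2 both sides. So div: x = 0.

Answer: x ∈ {0}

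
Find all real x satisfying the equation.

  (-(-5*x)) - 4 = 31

Step 1. [(-(-5*x)) - 4 = 31] peel the -4: add 4 from each side. So sub: -(-5*x) = 35.
Step 2. [-(-5*x) = 35] flip signs both sides, so neg: -5*x = -35.
Step 3. [-5*x = -35] LHS = -5·(…); ÷-5 both sides, so div: x = 7.

Answer: x ∈ {7}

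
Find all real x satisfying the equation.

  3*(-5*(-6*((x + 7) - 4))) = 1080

Step 1. [3*(-5*(-6*((x + 7) - 4))) = 1080] divide by the outer 3 ⇒ div: -5*(-6*((x + 7) - 4)) = 360.
Step 2. [-5*(-6*((x + 7) - 4)) = 360] divide by the outer -5. So div: -6*((x + 7) - 4) = -72.
Step 3. [-6*((x + 7) - 4) = -72] -6·(inner) — divide through by -6, so div: (x + 7) - 4 = 12.
Step 4. [(x + 7) - 4 = 12] peel the -4: add 4 from each side ⇒ sub: x + 7 = 16.
Step 5. [x + 7 = 16] peel the +7: subtract 7 from each side, so sub: x = 9.

Answer: x ∈ {9}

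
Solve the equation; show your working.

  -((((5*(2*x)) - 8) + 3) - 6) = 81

Step 1. [-((((5*(2*x)) - 8) + 3) - 6) = 81] LHS negated; negate both sides. So neg: (((5*(2*x)) - 8) + 3) - 6 = -81.
Step 2. [(((5*(2*x)) - 8) + 3) - 6 = -81] 6 comes off first (add 6). So sub: ((5*(2*x)) - 8) + 3 = -75.
Step 3. [((5*(2*x)) - 8) + 3 = -75] the outer +3 inverts by subtracting 3. So sub: (5*(2*x)) - 8 = -78.
Step 4. [(5*(2*x)) - 8 = -78] peel the -8: add 8 from each side ⇒ sub: 5*(2*x) = -70.
Step 5. [5*(2*x) = -70] divide by the outer 5, so div: 2*x = -14.
Step 6. [2*x = -14] leading coefficient 2: divide by 2 ⇒ div: x = -7.

Answer: x ∈ {-7}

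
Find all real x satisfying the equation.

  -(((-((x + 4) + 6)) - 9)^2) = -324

Step 1. [-(((-((x + 4) + 6)) - 9)^2) = -324] leading − — multiply by −1 ⇒ neg: ((-((x + 4) + 6)) - 9)^2 = 324.
Step 2. [((-((x + 4) + 6)) - 9)^2 = 324] √ both sides: 324 ≥ 0 gives two branches, so sqrt: (-((x + 4) + 6)) - 9 = 18 or -18.
Step 3. [(-((x + 4) + 6)) - 9 = 18 or -18] 9 comes off first (add 9), so sub: -((x + 4) + 6) = 27 or -9.
Step 4. [-((x + 4) + 6) = 27 or -9] leading − — multiply by −1 ⇒ neg: (x + 4) + 6 = -27 or 9.
Step 5. [(x + 4) + 6 = -27 or 9] +6 is outermost — subtract 6 both sides. So sub: x + 4 = -33 or 3.
Step 6. [x + 4 = -33 or 3] the outer +4 inverts by subtracting 4, so sub: x = -37 or -1.

Answer: x ∈ {-37, -1}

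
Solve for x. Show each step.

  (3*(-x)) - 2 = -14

Step 1. [(3*(-x)) - 2 = -14] -2 is outermost — add 2 both sides. So sub: 3*(-x) = -12.
Step 2. [3*(-x) = -12] divide by the outer 3. So div: -x = -4.
Step 3. [-x = -4] flip signs both sides. So neg: x = 4.

Answer: x ∈ {4}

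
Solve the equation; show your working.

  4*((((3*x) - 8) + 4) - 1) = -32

Step 1. [4*((((3*x) - 8) + 4) - 1) = -32] 4·(inner) — divide through by 4 ⇒ div: (((3*x) - 8) + 4) - 1 = -8.
Step 2. [(((3*x) - 8) + 4) - 1 = -8] 1 comes off first (add 1), so sub: ((3*x) - 8) + 4 = -7.
Step 3. [((3*x) - 8) + 4 = -7] +4 is outermost — subtract 4 both sides. So sub: (3*x) - 8 = -11.
Step 4. [(3*x) - 8 = -11] -8 is outermost — add 8 both sides, so sub: 3*x = -3.
Step 5. [3*x = -3] 3·(inner) — divide through by 3 ⇒ div: x = -1.

Answer: x ∈ {-1}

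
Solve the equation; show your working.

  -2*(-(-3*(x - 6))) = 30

Step 1. [-2*(-(-3*(x - 6))) = 30] leading coefficient -2: divide by -2. So div: -(-3*(x - 6)) = -15.
Step 2. [-(-3*(x - 6)) = -15] leading − — multiply by −1 ⇒ neg: -3*(x - 6) = 15.
Step 3. [-3*(x - 6) = 15] leading coefficient -3: divide by -3, so div: x - 6 = -5.
Step 4. [x - 6 = -5] peel the -6: add 6 from each side. So sub: x = 1.

Answer: x ∈ {1}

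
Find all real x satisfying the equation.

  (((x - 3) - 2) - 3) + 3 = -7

Step 1. [(((x - 3) - 2) - 3) + 3 = -7] +3 is outermost — subtract 3 both sides, so sub: ((x - 3) - 2) - 3 = -10.
Step 2. [((x - 3) - 2) - 3 = -10] the outer -3 inverts by adding 3 ⇒ sub: (x - 3) - 2 = -7.
Step 3. [(x - 3) - 2 = -7] -2 is outermost — add 2 both sides. So sub: x - 3 = -5.
Step 4. [x - 3 = -5] -3 is outermost — add 3 both sides, so sub: x = -2.

Answer: x ∈ {-2}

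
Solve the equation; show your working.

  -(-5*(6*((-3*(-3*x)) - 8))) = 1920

Step 1. [-(-5*(6*((-3*(-3*x)) - 8))) = 1920] LHS negated; negate both sides, so neg: -5*(6*((-3*(-3*x)) - 8)) = -1920.
Step 2. [-5*(6*((-3*(-3*x)) - 8)) = -1920] -5·(inner) — divide through by -5. So div: 6*((-3*(-3*x)) - 8) = 384.
Step 3. [6*((-3*(-3*x)) - 8) = 384] 6 out front; divide by 6, so div: (-3*(-3*x)) - 8 = 64.
Step 4. [(-3*(-3*x)) - 8 = 64] 8 comes off first (add 8). So sub: -3*(-3*x) = 72.
Step 5. [-3*(-3*x) = 72] divide by the outer -3, so div: -3*x = -24.
Step 6. [-3*x = -24] -3·(inner) — divide through by -3 ⇒ div: x = 8.

Answer: x ∈ {8}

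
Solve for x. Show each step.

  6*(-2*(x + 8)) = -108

Step 1. [6*(-2*(x + 8)) = -108] divide by the outer 6, so div: -2*(x + 8) = -18.
Step 2. [-2*(x + 8) = -18] divide by the outer -2 ⇒ div: x + 8 = 9.
Step 3. [x + 8 = 9] peel the +8: subtract 8 from each side. So sub: x = 1.

Answer: x ∈ {1}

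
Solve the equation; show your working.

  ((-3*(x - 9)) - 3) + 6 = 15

Step 1. [((-3*(x - 9)) - 3) + 6 = 15] peel the +6: subtract 6 from each side ⇒ sub: (-3*(x - 9)) - 3 = 9.
Step 2. [(-3*(x - 9)) - 3 = 9] -3 is outermost — add 3 both sides. So sub: -3*(x - 9) = 12.
Step 3. [-3*(x - 9) = 12] LHS = -3·(…); ÷-3 both sides ⇒ div: x - 9 = -4.
Step 4. [x - 9 = -4] 9 comes off first (add 9), so sub: x = 5.

Answer: x ∈ {5}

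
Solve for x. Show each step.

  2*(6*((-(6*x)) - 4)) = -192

Step 1. [2*(6*((-(6*x)) - 4)) = -192] LHS = 2·(…); ÷2 both sides. So div: 6*((-(6*x)) - 4) = -96.
Step 2. [6*((-(6*x)) - 4) = -96] 6·(inner) — divide through by 6 ⇒ div: (-(6*x)) - 4 = -16.
Step 3. [(-(6*x)) - 4 = -16] -4 is outermost — add 4 both sides ⇒ sub: -(6*x) = -12.
Step 4. [-(6*x) = -12] leading − — multiply by −1 ⇒ neg: 6*x = 12.
Step 5. [6*x = 12] leading coefficient 6: divide by 6, so div: x = 2.

Answer: x ∈ {2}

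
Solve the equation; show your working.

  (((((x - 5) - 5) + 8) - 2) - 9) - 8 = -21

Step 1. [(((((x - 5) - 5) + 8) - 2) - 9) - 8 = -21] peel the -8: add 8 from each side. So sub: ((((x - 5) - 5) + 8) - 2) - 9 = -13.
Step 2. [((((x - 5) - 5) + 8) - 2) - 9 = -13] -9 is outermost — add 9 both sides ⇒ sub: (((x - 5) - 5) + 8) - 2 = -4.
Step 3. [(((x - 5) - 5) + 8) - 2 = -4] -2 is outermost — add 2 both sides ⇒ sub: ((x - 5) - 5) + 8 = -2.
Step 4. [((x - 5) - 5) + 8 = -2] +8 is outermost — subtract 8 both sides ⇒ sub: (x - 5) - 5 = -10.
Step 5. [(x - 5) - 5 = -10] the outer -5 inverts by adding 5 ⇒ sub: x - 5 = -5.
Step 6. [x - 5 = -5] 5 comes off first (add 5), so sub: x = 0.

Answer: x ∈ {0}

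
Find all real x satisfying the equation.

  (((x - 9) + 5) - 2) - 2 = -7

Step 1. [(((x - 9) + 5) - 2) - 2 = -7] 2 comes off first (add 2) ⇒ sub: ((x - 9) + 5) - 2 = -5.
Step 2. [((x - 9) + 5) - 2 = -5] -2 is outermost — add 2 both sides, so sub: (x - 9) + 5 = -3.
Step 3. [(x - 9) + 5 = -3] subtract 5: x sits inside (… + 5), so sub: x - 9 = -8.
Step 4. [x - 9 = -8] the outer -9 inverts by adding 9. So sub: x = 1.

Answer: x ∈ {1}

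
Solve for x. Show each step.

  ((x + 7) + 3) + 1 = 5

Step 1. [((x + 7) + 3) + 1 = 5] peel the +1: subtract 1 from each side, so sub: (x + 7) + 3 = 4.
Step 2. [(x + 7) + 3 = 4] +3 is outermost — subtract 3 both sides ⇒ sub: x + 7 = 1.
Step 3. [x + 7 = 1] 7 comes off first (subtract 7). So sub: x = -6.

Answer: x ∈ {-6}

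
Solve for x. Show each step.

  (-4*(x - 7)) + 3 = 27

Step 1. [(-4*(x - 7)) + 3 = 27] 3 comes off first (subtract 3) ⇒ sub: -4*(x - 7) = 24.
Step 2. [-4*(x - 7) = 24] leading coefficient -4: divide by -4. So div: x - 7 = -6.
Step 3. [x - 7 = -6] add 7: x sits inside (… - 7), so sub: x = 1.

Answer: x ∈ {1}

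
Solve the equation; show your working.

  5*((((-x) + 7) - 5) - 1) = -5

Step 1. [5*((((-x) + 7) - 5) - 1) = -5] divide by the outer 5. So div: (((-x) + 7) - 5) - 1 = -1.
Step 2. [(((-x) + 7) - 5) - 1 = -1] add 1: x sits inside (… - 1), so sub: ((-x) + 7) - 5 = 0.
Step 3. [((-x) + 7) - 5 = 0] add 5: x sits inside (… - 5), so sub: (-x) + 7 = 5.
Step 4. [(-x) + 7 = 5] +7 is outermost — subtract 7 both sides. So sub: -x = -2.
Step 5. [-x = -2] flip signs both sides, so neg: x = 2.

Answer: x ∈ {2}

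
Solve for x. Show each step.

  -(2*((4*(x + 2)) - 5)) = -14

Step 1. [-(2*((4*(x + 2)) - 5)) = -14] LHS negated; negate both sides. So neg: 2*((4*(x + 2)) - 5) = 14.
Step 2. [2*((4*(x + 2)) - 5) = 14] 2·(inner) — divide through by 2, so div: (4*(x + 2)) - 5 = 7.
Step 3. [(4*(x + 2)) - 5 = 7] add 5: x sits inside (… - 5). So sub: 4*(x + 2) = 12.
Step 4. [4*(x + 2) = 12] 4 out front; divide by 4. So div: x + 2 = 3.
Step 5. [x + 2 = 3] the outer +2 inverts by subtracting 2. So sub: x = 1.

Answer: x ∈ {1}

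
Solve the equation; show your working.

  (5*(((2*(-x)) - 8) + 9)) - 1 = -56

Step 1. [(5*(((2*(-x)) - 8) + 9)) - 1 = -56] 1 comes off first (add 1). So sub: 5*(((2*(-x)) - 8) + 9) = -55.
Step 2. [5*(((2*(-x)) - 8) + 9) = -55] LHS = 5·(…); ÷5 both sides, so div: ((2*(-x)) - 8) + 9 = -11.
Step 3. [((2*(-x)) - 8) + 9 = -11] +9 is outermost — subtract 9 both sides, so sub: (2*(-x)) - 8 = -20.
Step 4. [(2*(-x)) - 8 = -20] 2 | LHS and 2 | -20: pull 2 out, so factor: (-x) - 4 = -10.
Step 5. [(-x) - 4 = -10] peel the -4: add 4 from each side ⇒ sub: -x = -6.
Step 6. [-x = -6] LHS negated; negate both sides, so neg: x = 6.

Answer: x ∈ {6}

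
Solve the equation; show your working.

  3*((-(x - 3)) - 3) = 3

Step 1. [3*((-(x - 3)) - 3) = 3] 3 out front; divide by 3 ⇒ div: (-(x - 3)) - 3 = 1.
Step 2. [(-(x - 3)) - 3 = 1] 3 comes off first (add 3) ⇒ sub: -(x - 3) = 4.
Step 3. [-(x - 3) = 4] leading − — multiply by −1. So neg: x - 3 = -4.
Step 4. [x - 3 = -4] peel the -3: add 3 from each side, so sub: x = -1.

Answer: x ∈ {-1}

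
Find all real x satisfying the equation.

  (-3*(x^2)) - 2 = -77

Step 1. [(-3*(x^2)) - 2 = -77] -2 is outermost — add 2 both sides. So sub: -3*(x^2) = -75.
Step 2. [-3*(x^2) = -75] -3·(inner) — divide through by -3, so div: x^2 = 25.
Step 3. [x^2 = 25] √ both sides: 25 ≥ 0 gives two branches. So sqrt: x = 5 or -5.

Answer: x ∈ {-5, 5}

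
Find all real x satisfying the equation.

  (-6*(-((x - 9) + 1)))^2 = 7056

Step 1. [(-6*(-((x - 9) + 1)))^2 = 7056] LHS squared, RHS 7056 ≥ 0: apply √ (±) ⇒ sqrt: -6*(-((x - 9) + 1)) = 84 or -84.
Step 2. [-6*(-((x - 9) + 1)) = 84 or -84] leading coefficient -6: divide by -6 ⇒ div: -((x - 9) + 1) = -14 or 14.
Step 3. [-((x - 9) + 1) = -14 or 14] LHS negated; negate both sides. So neg: (x - 9) + 1 = 14 or -14.
Step 4. [(x - 9) + 1 = 14 or -14] subtract 1: x sits inside (… + 1). So sub: x - 9 = 13 or -15.
Step 5. [x - 9 = 13 or -15] -9 is outermost — add 9 both sides. So sub: x = 22 or -6.

Answer: x ∈ {-6, 22}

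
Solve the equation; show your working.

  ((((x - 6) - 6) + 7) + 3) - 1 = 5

Step 1. [((((x - 6) - 6) + 7) + 3) - 1 = 5] the outer -1 inverts by adding 1 ⇒ sub: (((x - 6) - 6) + 7) + 3 = 6.
Step 2. [(((x - 6) - 6) + 7) + 3 = 6] 3 comes off first (subtract 3) ⇒ sub: ((x - 6) - 6) + 7 = 3.
Step 3. [((x - 6) - 6) + 7 = 3] 7 comes off first (subtract 7) ⇒ sub: (x - 6) - 6 = -4.
Step 4. [(x - 6) - 6 = -4] 6 comes off first (add 6) ⇒ sub: x - 6 = 2.
Step 5. [x - 6 = 2] -6 is outermost — add 6 both sides ⇒ sub: x = 8.

Answer: x ∈ {8}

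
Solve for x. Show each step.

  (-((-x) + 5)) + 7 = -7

Step 1. [(-((-x) + 5)) + 7 = -7] the outer +7 inverts by subtracting 7. So sub: -((-x) + 5) = -14.
Step 2. [-((-x) + 5) = -14] leading − — multiply by −1. So neg: (-x) + 5 = 14.
Step 3. [(-x) + 5 = 14] 5 comes off first (subtract 5), so sub: -x = 9.
Step 4. [-x = 9] leading − — multiply by −1. So neg: x = -9.

Answer: x ∈ {-9}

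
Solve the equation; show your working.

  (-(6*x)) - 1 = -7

Step 1. [(-(6*x)) - 1 = -7] peel the -1: add 1 from each side. So sub: -(6*x) = -6.
Step 2. [-(6*x) = -6] flip signs both sides. So neg: 6*x = 6.
Step 3. [6*x = 6] leading coefficient 6: divide by 6, so div: x = 1.

Answer: x ∈ {1}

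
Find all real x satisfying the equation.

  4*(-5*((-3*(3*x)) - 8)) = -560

Step 1. [4*(-5*((-3*(3*x)) - 8)) = -560] 4·(inner) — divide through by 4 ⇒ div: -5*((-3*(3*x)) - 8) = -140.
Step 2. [-5*((-3*(3*x)) - 8) = -140] -5·(inner) — divide through by -5 ⇒ div: (-3*(3*x)) - 8 = 28.
Step 3. [(-3*(3*x)) - 8 = 28] add 8: x sits inside (… - 8) ⇒ sub: -3*(3*x) = 36.
Step 4. [-3*(3*x) = 36] -3 out front; divide by -3 ⇒ div: 3*x = -12.
Step 5. [3*x = -12] LHS = 3·(…); ÷3 both sides, so div: x = -4.

Answer: x ∈ {-4}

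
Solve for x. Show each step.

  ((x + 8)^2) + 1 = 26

Step 1. [((x + 8)^2) + 1 = 26] +1 is outermost — subtract 1 both sides. So sub: (x + 8)^2 = 25.
Step 2. [(x + 8)^2 = 25] LHS squared, RHS 25 ≥ 0: apply √ (±). So sqrt: x + 8 = 5 or -5.
Step 3. [x + 8 = 5 or -5] 8 comes off first (subtract 8). So sub: x = -3 or -13.

Answer: x ∈ {-13, -3}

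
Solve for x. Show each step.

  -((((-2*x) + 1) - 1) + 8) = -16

Step 1. [-((((-2*x) + 1) - 1) + 8) = -16] LHS negated; negate both sides. So neg: (((-2*x) + 1) - 1) + 8 = 16.
Step 2. [(((-2*x) + 1) - 1) + 8 = 16] +8 is outermost — subtract 8 both sides, so sub: ((-2*x) + 1) - 1 = 8.
Step 3. [((-2*x) + 1) - 1 = 8] peel the -1: add 1 from each side. So sub: (-2*x) + 1 = 9.
Step 4. [(-2*x) + 1 = 9] +1 is outermost — subtract 1 both sides. So sub: -2*x = 8.
Step 5. [-2*x = 8] -2 out front; divide by -2 ⇒ div: x = -4.

Answer: x ∈ {-4}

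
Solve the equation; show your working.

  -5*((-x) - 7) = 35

Step 1. [-5*((-x) - 7) = 35] leading coefficient -5: divide by -5. So div: (-x) - 7 = -7.
Step 2. [(-x) - 7 = -7] the outer -7 inverts by adding 7 ⇒ sub: -x = 0.
Step 3. [-x = 0] leading − — multiply by −1. So neg: x = 0.

Answer: x ∈ {0}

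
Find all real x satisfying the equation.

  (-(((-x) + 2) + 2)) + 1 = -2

Step 1. [(-(((-x) + 2) + 2)) + 1 = -2] the outer +1 inverts by subtracting 1, so sub: -(((-x) + 2) + 2) = -3.
Step 2. [-(((-x) + 2) + 2) = -3] LHS negated; negate both sides, so neg: ((-x) + 2) + 2 = 3.
Step 3. [((-x) + 2) + 2 = 3] subtract 2: x sits inside (… + 2), so sub: (-x) + 2 = 1.
Step 4. [(-x) + 2 = 1] the outer +2 inverts by subtracting 2, so sub: -x = -1.
Step 5. [-x = -1] flip signs both sides, so neg: x = 1.

Answer: x ∈ {1}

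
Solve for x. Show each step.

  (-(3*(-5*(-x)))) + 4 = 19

Step 1. [(-(3*(-5*(-x)))) + 4 = 19] the outer +4 inverts by subtracting 4 ⇒ sub: -(3*(-5*(-x))) = 15.
Step 2. [-(3*(-5*(-x))) = 15] LHS negated; negate both sides. So neg: 3*(-5*(-x)) = -15.
Step 3. [3*(-5*(-x)) = -15] divide by the outer 3 ⇒ div: -5*(-x) = -5.
Step 4. [-5*(-x) = -5] leading coefficient -5: divide by -5. So div: -x = 1.
Step 5. [-x = 1] flip signs both sides, so neg: x = -1.

Answer: x ∈ {-1}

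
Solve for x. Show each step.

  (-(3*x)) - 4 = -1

Step 1. [(-(3*x)) - 4 = -1] peel the -4: add 4 from each side. So sub: -(3*x) = 3.
Step 2. [-(3*x) = 3] flip signs both sides, so neg: 3*x = -3.
Step 3. [3*x = -3] 3·(inner) — divide through by 3, so div: x = -1.

Answer: x ∈ {-1}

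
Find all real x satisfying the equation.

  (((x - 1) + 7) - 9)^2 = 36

Step 1. [(((x - 1) + 7) - 9)^2 = 36] 36 ≥ 0, LHS is (·)² — take ±√. So sqrt: ((x - 1) + 7) - 9 = 6 or -6.
Step 2. [((x - 1) + 7) - 9 = 6 or -6] peel the -9: add 9 from each side. So sub: (x - 1) + 7 = 15 or 3.
Step 3. [(x - 1) + 7 = 15 or 3] +7 is outermost — subtract 7 both sides. So sub: x - 1 = 8 or -4.
Step 4. [x - 1 = 8 or -4] peel the -1: add 1 from each side. So sub: x = 9 or -3.

Answer: x ∈ {-3, 9}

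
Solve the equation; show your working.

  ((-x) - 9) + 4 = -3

Step 1. [((-x) - 9) + 4 = -3] subtract 4: x sits inside (… + 4) ⇒ sub: (-x) - 9 = -7.
Step 2. [(-x) - 9 = -7] -9 is outermost — add 9 both sides ⇒ sub: -x = 2.
Step 3. [-x = 2] LHS negated; negate both sides. So neg: x = -2.

Answer: x ∈ {-2}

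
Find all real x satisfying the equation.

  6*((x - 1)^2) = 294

Step 1. [6*((x - 1)^2) = 294] leading coefficient 6: divide by 6 ⇒ div: (x - 1)^2 = 49.
Step 2. [(x - 1)^2 = 49] √ both sides: 49 ≥ 0 gives two branches ⇒ sqrt: x - 1 = 7 or -7.
Step 3. [x - 1 = 7 or -7] the outer -1 inverts by adding 1, so sub: x = 8 or -6.

Answer: x ∈ {-6, 8}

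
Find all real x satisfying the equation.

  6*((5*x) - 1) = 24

Step 1. [6*((5*x) - 1) = 24] LHS = 6·(…); ÷6 both sides ⇒ div: (5*x) - 1 = 4.
Step 2. [(5*x) - 1 = 4] 1 comes off first (add 1), so sub: 5*x = 5.
Step 3. [5*x = 5] divide by the outer 5 ⇒ div: x = 1.

Answer: x ∈ {1}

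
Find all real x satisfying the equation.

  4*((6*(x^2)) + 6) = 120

Step 1. [4*((6*(x^2)) + 6) = 120] leading coefficient 4: divide by 4, so div: (6*(x^2)) + 6 = 30.
Step 2. [(6*(x^2)) + 6 = 30] 6 comes off first (subtract 6) ⇒ sub: 6*(x^2) = 24.
Step 3. [6*(x^2) = 24] divide by the outer 6. So div: x^2 = 4.
Step 4. [x^2 = 4] √ both sides: 4 ≥ 0 gives two branches, so sqrt: x = 2 or -2.

Answer: x ∈ {-2, 2}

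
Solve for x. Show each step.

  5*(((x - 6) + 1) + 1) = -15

Step 1. [5*(((x - 6) + 1) + 1) = -15] divide by the outer 5 ⇒ div: ((x - 6) + 1) + 1 = -3.
Step 2. [((x - 6) + 1) + 1 = -3] +1 is outermost — subtract 1 both sides. So sub: (x - 6) + 1 = -4.
Step 3. [(x - 6) + 1 = -4] +1 is outermost — subtract 1 both sides ⇒ sub: x - 6 = -5.
Step 4. [x - 6 = -5] peel the -6: add 6 from each side, so sub: x = 1.

Answer: x ∈ {1}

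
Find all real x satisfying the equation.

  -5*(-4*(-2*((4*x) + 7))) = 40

Step 1. [-5*(-4*(-2*((4*x) + 7))) = 40] LHS = -5·(…); ÷-5 both sides, so div: -4*(-2*((4*x) + 7)) = -8.
Step 2. [-4*(-2*((4*x) + 7)) = -8] divide by the outer -4, so div: -2*((4*x) + 7) = 2.
Step 3. [-2*((4*x) + 7) = 2] -2·(inner) — divide through by -2 ⇒ div: (4*x) + 7 = -1.
Step 4. [(4*x) + 7 = -1] 7 comes off first (subtract 7), so sub: 4*x = -8.
Step 5. [4*x = -8] 4 out front; divide by 4. So div: x = -2.

Answer: x ∈ {-2}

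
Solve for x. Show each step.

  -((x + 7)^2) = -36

Step 1. [-((x + 7)^2) = -36] LHS negated; negate both sides, so neg: (x + 7)^2 = 36.
Step 2. [(x + 7)^2 = 36] 36 ≥ 0, LHS is (·)² — take ±√. So sqrt: x + 7 = 6 or -6.
Step 3. [x + 7 = 6 or -6] 7 comes off first (subtract 7), so sub: x = -1 or -13.

Answer: x ∈ {-13, -1}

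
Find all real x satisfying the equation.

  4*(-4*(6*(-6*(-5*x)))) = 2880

Step 1. [4*(-4*(6*(-6*(-5*x)))) = 2880] divide by the outer 4, so div: -4*(6*(-6*(-5*x))) = 720.
Step 2. [-4*(6*(-6*(-5*x))) = 720] -4·(inner) — divide through by -4 ⇒ div: 6*(-6*(-5*x)) = -180.
Step 3. [6*(-6*(-5*x)) = -180] LHS = 6·(…); ÷6 both sides ⇒ div: -6*(-5*x) = -30.
Step 4. [-6*(-5*x) = -30] -6·(inner) — divide through by -6. So div: -5*x = 5.
Step 5. [-5*x = 5] -5·(inner) — divide through by -5 ⇒ div: x = -1.

Answer: x ∈ {-1}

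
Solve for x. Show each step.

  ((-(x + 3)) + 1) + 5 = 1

Step 1. [((-(x + 3)) + 1) + 5 = 1] +5 is outermost — subtract 5 both sides ⇒ sub: (-(x + 3)) + 1 = -4.
Step 2. [(-(x + 3)) + 1 = -4] the outer +1 inverts by subtracting 1 ⇒ sub: -(x + 3) = -5.
Step 3. [-(x + 3) = -5] leading − — multiply by −1. So neg: x + 3 = 5.
Step 4. [x + 3 = 5] +3 is outermost — subtract 3 both sides ⇒ sub: x = 2.

Answer: x ∈ {2}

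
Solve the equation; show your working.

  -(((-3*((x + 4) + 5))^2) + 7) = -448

Step 1. [-(((-3*((x + 4) + 5))^2) + 7) = -448] flip signs both sides, so neg: ((-3*((x + 4) + 5))^2) + 7 = 448.
Step 2. [((-3*((x + 4) + 5))^2) + 7 = 448] the outer +7 inverts by subtracting 7 ⇒ sub: (-3*((x + 4) + 5))^2 = 441.
Step 3. [(-3*((x + 4) + 5))^2 = 441] 441 ≥ 0, LHS is (·)² — take ±√, so sqrt: -3*((x + 4) + 5) = 21 or -21.
Step 4. [-3*((x + 4) + 5) = 21 or -21] divide by the outer -3. So div: (x + 4) + 5 = -7 or 7.
Step 5. [(x + 4) + 5 = -7 or 7] the outer +5 inverts by subtracting 5. So sub: x + 4 = -12 or 2.
Step 6. [x + 4 = -12 or 2] peel the +4: subtract 4 from each side. So sub: x = -16 or -2.

Answer: x ∈ {-16, -2}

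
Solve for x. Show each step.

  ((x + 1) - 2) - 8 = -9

Step 1. [((x + 1) - 2) - 8 = -9] -8 is outermost — add 8 both sides ⇒ sub: (x + 1) - 2 = -1.
Step 2. [(x + 1) - 2 = -1] peel the -2: add 2 from each side. So sub: x + 1 = 1.
Step 3. [x + 1 = 1] 1 comes off first (subtract 1) ⇒ sub: x = 0.

Answer: x ∈ {0}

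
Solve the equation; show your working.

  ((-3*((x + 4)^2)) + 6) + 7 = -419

Step 1. [((-3*((x + 4)^2)) + 6) + 7 = -419] the outer +7 inverts by subtracting 7. So sub: (-3*((x + 4)^2)) + 6 = -426.
Step 2. [(-3*((x + 4)^2)) + 6 = -426] subtract 6: x sits inside (… + 6), so sub: -3*((x + 4)^2) = -432.
Step 3. [-3*((x + 4)^2) = -432] LHS = -3·(…); ÷-3 both sides ⇒ div: (x + 4)^2 = 144.
Step 4. [(x + 4)^2 = 144] LHS squared, RHS 144 ≥ 0: apply √ (±), so sqrt: x + 4 = 12 or -12.
Step 5. [x + 4 = 12 or -12] peel the +4: subtract 4 from each side. So sub: x = 8 or -16.

Answer: x ∈ {-16, 8}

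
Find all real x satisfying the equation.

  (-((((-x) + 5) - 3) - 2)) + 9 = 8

Step 1. [(-((((-x) + 5) - 3) - 2)) + 9 = 8] +9 is outermost — subtract 9 both sides, so sub: -((((-x) + 5) - 3) - 2) = -1.
Step 2. [-((((-x) + 5) - 3) - 2) = -1] LHS negated; negate both sides, so neg: (((-x) + 5) - 3) - 2 = 1.
Step 3. [(((-x) + 5) - 3) - 2 = 1] -2 is outermost — add 2 both sides ⇒ sub: ((-x) + 5) - 3 = 3.
Step 4. [((-x) + 5) - 3 = 3] peel the -3: add 3 from each side, so sub: (-x) + 5 = 6.
Step 5. [(-x) + 5 = 6] +5 is outermost — subtract 5 both sides, so sub: -x = 1.
Step 6. [-x = 1] flip signs both sides. So neg: x = -1.

Answer: x ∈ {-1}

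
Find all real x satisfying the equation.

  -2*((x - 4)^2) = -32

Step 1. [-2*((x - 4)^2) = -32] leading coefficient -2: divide by -2. So div: (x - 4)^2 = 16.
Step 2. [(x - 4)^2 = 16] √ both sides: 16 ≥ 0 gives two branches ⇒ sqrt: x - 4 = 4 or -4.
Step 3. [x - 4 = 4 or -4] the outer -4 inverts by adding 4 ⇒ sub: x = 8 or 0.

Answer: x ∈ {0, 8}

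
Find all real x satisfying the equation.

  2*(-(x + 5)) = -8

Step 1. [2*(-(x + 5)) = -8] 2 out front; divide by 2, so div: -(x + 5) = -4.
Step 2. [-(x + 5) = -4] leading − — multiply by −1. So neg: x + 5 = 4.
Step 3. [x + 5 = 4] the outer +5 inverts by subtracting 5, so sub: x = -1.

Answer: x ∈ {-1}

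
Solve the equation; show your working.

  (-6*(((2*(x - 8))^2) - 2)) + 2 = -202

Step 1. [(-6*(((2*(x - 8))^2) - 2)) + 2 = -202] +2 is outermost — subtract 2 both sides. So sub: -6*(((2*(x - 8))^2) - 2) = -204.
Step 2. [-6*(((2*(x - 8))^2) - 2) = -204] divide by the outer -6 ⇒ div: ((2*(x - 8))^2) - 2 = 34.
Step 3. [((2*(x - 8))^2) - 2 = 34] 2 comes off first (add 2), so sub: (2*(x - 8))^2 = 36.
Step 4. [(2*(x - 8))^2 = 36] √ both sides: 36 ≥ 0 gives two branches ⇒ sqrt: 2*(x - 8) = 6 or -6.
Step 5. [2*(x - 8) = 6 or -6] 2 out front; divide by 2 ⇒ div: x - 8 = 3 or -3.
Step 6. [x - 8 = 3 or -3] add 8: x sits inside (… - 8), so sub: x = 11 or 5.

Answer: x ∈ {5, 11}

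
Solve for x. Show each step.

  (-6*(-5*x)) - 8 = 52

Step 1. [(-6*(-5*x)) - 8 = 52] the outer -8 inverts by adding 8 ⇒ sub: -6*(-5*x) = 60.
Step 2. [-6*(-5*x) = 60] -6·(inner) — divide through by -6. So div: -5*x = -10.
Step 3. [-5*x = -10] -5 out front; divide by -5. So div: x = 2.

Answer: x ∈ {2}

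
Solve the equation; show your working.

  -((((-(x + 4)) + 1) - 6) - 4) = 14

Step 1. [-((((-(x + 4)) + 1) - 6) - 4) = 14] leading − — multiply by −1, so neg: (((-(x + 4)) + 1) - 6) - 4 = -14.
Step 2. [(((-(x + 4)) + 1) - 6) - 4 = -14] the outer -4 inverts by adding 4 ⇒ sub: ((-(x + 4)) + 1) - 6 = -10.
Step 3. [((-(x + 4)) + 1) - 6 = -10] -6 is outermost — add 6 both sides. So sub: (-(x + 4)) + 1 = -4.
Step 4. [(-(x + 4)) + 1 = -4] subtract 1: x sits inside (… + 1). So sub: -(x + 4) = -5.
Step 5. [-(x + 4) = -5] flip signs both sides. So neg: x + 4 = 5.
Step 6. [x + 4 = 5] the outer +4 inverts by subtracting 4, so sub: x = 1.

Answer: x ∈ {1}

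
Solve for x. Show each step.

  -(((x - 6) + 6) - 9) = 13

Step 1. [-(((x - 6) + 6) - 9) = 13] leading − — multiply by −1, so neg: ((x - 6) + 6) - 9 = -13.
Step 2. [((x - 6) + 6) - 9 = -13] the outer -9 inverts by adding 9. So sub: (x - 6) + 6 = -4.
Step 3. [(x - 6) + 6 = -4] subtract 6: x sits inside (… + 6), so sub: x - 6 = -10.
Step 4. [x - 6 = -10] peel the -6: add 6 from each side. So sub: x = -4.

Answer: x ∈ {-4}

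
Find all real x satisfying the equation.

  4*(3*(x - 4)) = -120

Step 1. [4*(3*(x - 4)) = -120] LHS = 4·(…); ÷4 both sides. So div: 3*(x - 4) = -30.
Step 2. [3*(x - 4) = -30] leading coefficient 3: divide by 3. So div: x - 4 = -10.
Step 3. [x - 4 = -10] 4 comes off first (add 4), so sub: x = -6.

Answer: x ∈ {-6}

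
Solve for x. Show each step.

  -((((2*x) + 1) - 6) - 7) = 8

Step 1. [-((((2*x) + 1) - 6) - 7) = 8] leading − — multiply by −1. So neg: (((2*x) + 1) - 6) - 7 = -8.
Step 2. [(((2*x) + 1) - 6) - 7 = -8] -7 is outermost — add 7 both sides. So sub: ((2*x) + 1) - 6 = -1.
Step 3. [((2*x) + 1) - 6 = -1] the outer -6 inverts by adding 6 ⇒ sub: (2*x) + 1 = 5.
Step 4. [(2*x) + 1 = 5] subtract 1: x sits inside (… + 1), so sub: 2*x = 4.
Step 5. [2*x = 4] 2·(inner) — divide through by 2 ⇒ div: x = 2.

Answer: x ∈ {2}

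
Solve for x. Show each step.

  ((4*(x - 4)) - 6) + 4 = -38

Step 1. [((4*(x - 4)) - 6) + 4 = -38] subtract 4: x sits inside (… + 4), so sub: (4*(x - 4)) - 6 = -42.
Step 2. [(4*(x - 4)) - 6 = -42] -6 is outermost — add 6 both sides. So sub: 4*(x - 4) = -36.
Step 3. [4*(x - 4) = -36] 4·(inner) — divide through by 4, so div: x - 4 = -9.
Step 4. [x - 4 = -9] the outer -4 inverts by adding 4 ⇒ sub: x = -5.

Answer: x ∈ {-5}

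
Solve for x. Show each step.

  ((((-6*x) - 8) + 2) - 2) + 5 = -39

Step 1. [((((-6*x) - 8) + 2) - 2) + 5 = -39] the outer +5 inverts by subtracting 5. So sub: (((-6*x) - 8) + 2) - 2 = -44.
Step 2. [(((-6*x) - 8) + 2) - 2 = -44] add 2: x sits inside (… - 2) ⇒ sub: ((-6*x) - 8) + 2 = -42.
Step 3. [((-6*x) - 8) + 2 = -42] subtract 2: x sits inside (… + 2). So sub: (-6*x) - 8 = -44.
Step 4. [(-6*x) - 8 = -44] peel the -8: add 8 from each side, so sub: -6*x = -36.
Step 5. [-6*x = -36] divide by the outer -6 ⇒ div: x = 6.

Answer: x ∈ {6}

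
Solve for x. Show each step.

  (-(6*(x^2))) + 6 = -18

Step 1. [(-(6*(x^2))) + 6 = -18] subtract 6: x sits inside (… + 6) ⇒ sub: -(6*(x^2)) = -24.
Step 2. [-(6*(x^2)) = -24] flip signs both sides ⇒ neg: 6*(x^2) = 24.
Step 3. [6*(x^2) = 24] divide by the outer 6, so div: x^2 = 4.
Step 4. [x^2 = 4] √ both sides: 4 ≥ 0 gives two branches ⇒ sqrt: x = 2 or -2.

Answer: x ∈ {-2, 2}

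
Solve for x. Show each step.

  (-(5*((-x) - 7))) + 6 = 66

Step 1. [(-(5*((-x) - 7))) + 6 = 66] 6 comes off first (subtract 6), so sub: -(5*((-x) - 7)) = 60.
Step 2. [-(5*((-x) - 7)) = 60] LHS negated; negate both sides. So neg: 5*((-x) - 7) = -60.
Step 3. [5*((-x) - 7) = -60] divide by the outer 5, so div: (-x) - 7 = -12.
Step 4. [(-x) - 7 = -12] add 7: x sits inside (… - 7). So sub: -x = -5.
Step 5. [-x = -5] LHS negated; negate both sides, so neg: x = 5.

Answer: x ∈ {5}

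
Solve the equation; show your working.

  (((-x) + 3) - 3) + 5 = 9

Step 1. [(((-x) + 3) - 3) + 5 = 9] peel the +5: subtract 5 from each side, so sub: ((-x) + 3) - 3 = 4.
Step 2. [((-x) + 3) - 3 = 4] add 3: x sits inside (… - 3), so sub: (-x) + 3 = 7.
Step 3. [(-x) + 3 = 7] subtract 3: x sits inside (… + 3) ⇒ sub: -x = 4.
Step 4. [-x = 4] leading − — multiply by −1 ⇒ neg: x = -4.

Answer: x ∈ {-4}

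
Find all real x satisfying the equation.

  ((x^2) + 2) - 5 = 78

Step 1. [((x^2) + 2) - 5 = 78] the outer -5 inverts by adding 5. So sub: (x^2) + 2 = 83.
Step 2. [(x^2) + 2 = 83] the outer +2 inverts by subtracting 2 ⇒ sub: x^2 = 81.
Step 3. [x^2 = 81] LHS squared, RHS 81 ≥ 0: apply √ (±) ⇒ sqrt: x = 9 or -9.

Answer: x ∈ {-9, 9}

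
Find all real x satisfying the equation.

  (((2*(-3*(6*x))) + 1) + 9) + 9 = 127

Step 1. [(((2*(-3*(6*x))) + 1) + 9) + 9 = 127] the outer +9 inverts by subtracting 9, so sub: ((2*(-3*(6*x))) + 1) + 9 = 118.
Step 2. [((2*(-3*(6*x))) + 1) + 9 = 118] the outer +9 inverts by subtracting 9. So sub: (2*(-3*(6*x))) + 1 = 109.
Step 3. [(2*(-3*(6*x))) + 1 = 109] the outer +1 inverts by subtracting 1. So sub: 2*(-3*(6*x)) = 108.
Step 4. [2*(-3*(6*x)) = 108] 2·(inner) — divide through by 2 ⇒ div: -3*(6*x) = 54.
Step 5. [-3*(6*x) = 54] leading coefficient -3: divide by -3 ⇒ div: 6*x = -18.
Step 6. [6*x = -18] LHS = 6·(…); ÷6 both sides ⇒ div: x = -3.

Answer: x ∈ {-3}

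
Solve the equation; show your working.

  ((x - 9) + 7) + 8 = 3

Step 1. [((x - 9) + 7) + 8 = 3] the outer +8 inverts by subtracting 8, so sub: (x - 9) + 7 = -5.
Step 2. [(x - 9) + 7 = -5] peel the +7: subtract 7 from each side. So sub: x - 9 = -12.
Step 3. [x - 9 = -12] peel the -9: add 9 from each side ⇒ sub: x = -3.

Answer: x ∈ {-3}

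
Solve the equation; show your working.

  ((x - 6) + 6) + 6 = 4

Step 1. [((x - 6) + 6) + 6 = 4] 6 comes off first (subtract 6) ⇒ sub: (x - 6) + 6 = -2.
Step 2. [(x - 6) + 6 = -2] 6 comes off first (subtract 6). So sub: x - 6 = -8.
Step 3. [x - 6 = -8] peel the -6: add 6 from each side ⇒ sub: x = -2.

Answer: x ∈ {-2}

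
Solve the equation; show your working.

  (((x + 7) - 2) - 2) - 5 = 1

Step 1. [(((x + 7) - 2) - 2) - 5 = 1] 5 comes off first (add 5), so sub: ((x + 7) - 2) - 2 = 6.
Step 2. [((x + 7) - 2) - 2 = 6] 2 comes off first (add 2) ⇒ sub: (x + 7) - 2 = 8.
Step 3. [(x + 7) - 2 = 8] add 2: x sits inside (… - 2). So sub: x + 7 = 10.
Step 4. [x + 7 = 10] subtract 7: x sits inside (… + 7). So sub: x = 3.

Answer: x ∈ {3}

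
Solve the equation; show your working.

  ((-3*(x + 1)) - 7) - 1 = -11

Step 1. [((-3*(x + 1)) - 7) - 1 = -11] 1 comes off first (add 1). So sub: (-3*(x + 1)) - 7 = -10.
Step 2. [(-3*(x + 1)) - 7 = -10] add 7: x sits inside (… - 7) ⇒ sub: -3*(x + 1) = -3.
Step 3. [-3*(x + 1) = -3] divide by the outer -3. So div: x + 1 = 1.
Step 4. [x + 1 = 1] 1 comes off first (subtract 1), so sub: x = 0.

Answer: x ∈ {0}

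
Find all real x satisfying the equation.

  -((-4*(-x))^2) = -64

Step 1. [-((-4*(-x))^2) = -64] leading − — multiply by −1 ⇒ neg: (-4*(-x))^2 = 64.
Step 2. [(-4*(-x))^2 = 64] 64 ≥ 0, LHS is (·)² — take ±√, so sqrt: -4*(-x) = 8 or -8.
Step 3. [-4*(-x) = 8 or -8] leading coefficient -4: divide by -4 ⇒ div: -x = -2 or 2.
Step 4. [-x = -2 or 2] leading − — multiply by −1 ⇒ neg: x = 2 or -2.

Answer: x ∈ {-2, 2}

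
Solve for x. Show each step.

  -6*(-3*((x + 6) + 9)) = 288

Step 1. [-6*(-3*((x + 6) + 9)) = 288] -6·(inner) — divide through by -6, so div: -3*((x + 6) + 9) = -48.
Step 2. [-3*((x + 6) + 9) = -48] divide by the outer -3 ⇒ div: (x + 6) + 9 = 16.
Step 3. [(x + 6) + 9 = 16] the outer +9 inverts by subtracting 9. So sub: x + 6 = 7.
Step 4. [x + 6 = 7] peel the +6: subtract 6 from each side. So sub: x = 1.

Answer: x ∈ {1}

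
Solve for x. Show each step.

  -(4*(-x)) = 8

Step 1. [-(4*(-x)) = 8] leading − — multiply by −1. So neg: 4*(-x) = -8.
Step 2. [4*(-x) = -8] LHS = 4·(…); ÷4 both sides ⇒ div: -x = -2.
Step 3. [-x = -2] flip signs both sides ⇒ neg: x = 2.

Answer: x ∈ {2}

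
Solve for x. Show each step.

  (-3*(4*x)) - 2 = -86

Step 1. [(-3*(4*x)) - 2 = -86] 2 comes off first (add 2) ⇒ sub: -3*(4*x) = -84.
Step 2. [-3*(4*x) = -84] -3 out front; divide by -3. So div: 4*x = 28.
Step 3. [4*x = 28] 4·(inner) — divide through by 4, so div: x = 7.

Answer: x ∈ {7}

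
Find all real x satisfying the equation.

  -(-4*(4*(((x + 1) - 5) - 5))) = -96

Step 1. [-(-4*(4*(((x + 1) - 5) - 5))) = -96] LHS negated; negate both sides. So neg: -4*(4*(((x + 1) - 5) - 5)) = 96.
Step 2. [-4*(4*(((x + 1) - 5) - 5)) = 96] leading coefficient -4: divide by -4. So div: 4*(((x + 1) - 5) - 5) = -24.
Step 3. [4*(((x + 1) - 5) - 5) = -24] divide by the outer 4 ⇒ div: ((x + 1) - 5) - 5 = -6.
Step 4. [((x + 1) - 5) - 5 = -6] add 5: x sits inside (… - 5) ⇒ sub: (x + 1) - 5 = -1.
Step 5. [(x + 1) - 5 = -1] the outer -5 inverts by adding 5 ⇒ sub: x + 1 = 4.
Step 6. [x + 1 = 4] subtract 1: x sits inside (… + 1), so sub: x = 3.

Answer: x ∈ {3}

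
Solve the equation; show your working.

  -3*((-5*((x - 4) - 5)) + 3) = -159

Step 1. [-3*((-5*((x - 4) - 5)) + 3) = -159] divide by the outer -3. So div: (-5*((x - 4) - 5)) + 3 = 53.
Step 2. [(-5*((x - 4) - 5)) + 3 = 53] the outer +3 inverts by subtracting 3, so sub: -5*((x - 4) - 5) = 50.
Step 3. [-5*((x - 4) - 5) = 50] divide by the outer -5, so div: (x - 4) - 5 = -10.
Step 4. [(x - 4) - 5 = -10] 5 comes off first (add 5). So sub: x - 4 = -5.
Step 5. [x - 4 = -5] the outer -4 inverts by adding 4. So sub: x = -1.

Answer: x ∈ {-1}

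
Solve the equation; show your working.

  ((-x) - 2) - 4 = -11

Step 1. [((-x) - 2) - 4 = -11] the outer -4 inverts by adding 4, so sub: (-x) - 2 = -7.
Step 2. [(-x) - 2 = -7] 2 comes off first (add 2) ⇒ sub: -x = -5.
Step 3. [-x = -5] LHS negated; negate both sides. So neg: x = 5.

Answer: x ∈ {5}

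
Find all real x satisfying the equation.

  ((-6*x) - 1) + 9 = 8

Step 1. [((-6*x) - 1) + 9 = 8] subtract 9: x sits inside (… + 9) ⇒ sub: (-6*x) - 1 = -1.
Step 2. [(-6*x) - 1 = -1] 1 comes off first (add 1), so sub: -6*x = 0.
Step 3. [-6*x = 0] divide by the outer -6 ⇒ div: x = 0.

Answer: x ∈ {0}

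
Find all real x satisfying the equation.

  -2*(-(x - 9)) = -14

Step 1. [-2*(-(x - 9)) = -14] divide by the outer -2 ⇒ div: -(x - 9) = 7.
Step 2. [-(x - 9) = 7] flip signs both sides, so neg: x - 9 = -7.
Step 3. [x - 9 = -7] the outer -9 inverts by adding 9 ⇒ sub: x = 2.

Answer: x ∈ {2}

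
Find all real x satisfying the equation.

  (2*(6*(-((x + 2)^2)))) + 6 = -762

Step 1. [(2*(6*(-((x + 2)^2)))) + 6 = -762] the outer +6 inverts by subtracting 6 ⇒ sub: 2*(6*(-((x + 2)^2))) = -768.
Step 2. [2*(6*(-((x + 2)^2))) = -768] divide by the outer 2 ⇒ div: 6*(-((x + 2)^2)) = -384.
Step 3. [6*(-((x + 2)^2)) = -384] 6·(inner) — divide through by 6 ⇒ div: -((x + 2)^2) = -64.
Step 4. [-((x + 2)^2) = -64] flip signs both sides, so neg: (x + 2)^2 = 64.
Step 5. [(x + 2)^2 = 64] 64 ≥ 0, LHS is (·)² — take ±√ ⇒ sqrt: x + 2 = 8 or -8.
Step 6. [x + 2 = 8 or -8] +2 is outermost — subtract 2 both sides ⇒ sub: x = 6 or -10.

Answer: x ∈ {-10, 6}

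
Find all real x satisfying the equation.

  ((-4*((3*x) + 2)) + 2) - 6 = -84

Step 1. [((-4*((3*x) + 2)) + 2) - 6 = -84] add 6: x sits inside (… - 6), so sub: (-4*((3*x) + 2)) + 2 = -78.
Step 2. [(-4*((3*x) + 2)) + 2 = -78] the outer +2 inverts by subtracting 2. So sub: -4*((3*x) + 2) = -80.
Step 3. [-4*((3*x) + 2) = -80] divide by the outer -4, so div: (3*x) + 2 = 20.
Step 4. [(3*x) + 2 = 20] +2 is outermost — subtract 2 both sides, so sub: 3*x = 18.
Step 5. [3*x = 18] LHS = 3·(…); ÷3 both sides, so div: x = 6.

Answer: x ∈ {6}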